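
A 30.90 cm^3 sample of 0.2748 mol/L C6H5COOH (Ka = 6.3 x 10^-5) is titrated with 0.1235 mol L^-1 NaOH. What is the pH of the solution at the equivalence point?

8.57

n(C6H5COOH) = 0.2748 x 0.03090 = 0.008491 mol; V(NaOH) at equivalence = 0.008491/0.1235 = 0.06876 L.
At equivalence all the acid is converted to C6H5COO-; total volume = 0.03090 + 0.06876 = 0.09966 L, so [C6H5COO-] = 0.008491/0.09966 = 0.08521 M.
Kb = Kw/Ka = 1.0e-14 / 6.3 x 10^-5 = 1.59e-10.
[OH^-] = sqrt(Kb x [C6H5COO-]) = sqrt(1.59e-10 x 0.08521) = 3.68e-6 M.
pOH = 5.43, so pH = 14.00 - 5.43 = 8.57.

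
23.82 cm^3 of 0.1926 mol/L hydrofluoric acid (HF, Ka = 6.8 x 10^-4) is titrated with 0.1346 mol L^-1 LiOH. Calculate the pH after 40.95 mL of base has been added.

12.15

n(acid) = 0.1926 x 0.02382 = 0.004588 mol; n(LiOH) added = 0.1346 x 0.04095 = 0.005512 mol.
Base is in excess by 0.005512 - 0.004588 = 0.0009241 mol in a total volume of 0.06477 L.
[OH^-] = 0.0009241/0.06477 = 0.01427 M, so pOH = 1.85 and pH = 14.00 - 1.85 = 12.15.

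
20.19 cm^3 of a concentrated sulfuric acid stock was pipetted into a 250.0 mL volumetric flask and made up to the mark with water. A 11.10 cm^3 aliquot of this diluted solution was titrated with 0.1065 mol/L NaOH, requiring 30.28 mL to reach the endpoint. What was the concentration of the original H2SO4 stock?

1.80 M

n(NaOH) = 0.1065 x 0.03028 = 0.003225 mol.
n(H2SO4) in the aliquot = 0.003225 x 1/2 = 0.001612 mol.
[diluted H2SO4] = 0.001612 / 0.01110 = 0.1453 M.
Dilution factor = 250.0/20.19 = 12.38, so [stock] = 0.1453 x 12.38 = 1.80 M.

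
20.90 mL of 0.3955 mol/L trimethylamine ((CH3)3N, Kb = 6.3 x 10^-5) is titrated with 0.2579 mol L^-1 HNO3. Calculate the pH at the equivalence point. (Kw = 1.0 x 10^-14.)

n((CH3)3N) = 0.3955 x 0.02090 = 0.008266 mol; V(HNO3) at equivalence = 0.008266/0.2579 = 0.03205 L.
At equivalence the base is fully converted to (CH3)3NH+; total volume = 0.05295 L, so [(CH3)3NH+] = 0.008266/0.05295 = 0.1561 M.
Ka((CH3)3NH+) = Kw/Kb = 1.0e-14 / 6.3 x 10^-5 = 1.59e-10.
[H^+] = sqrt(Ka x [(CH3)3NH+]) = sqrt(1.59e-10 x 0.1561) = 4.98e-6 M.
pH = -log(4.98e-6) = 5.30.

5.30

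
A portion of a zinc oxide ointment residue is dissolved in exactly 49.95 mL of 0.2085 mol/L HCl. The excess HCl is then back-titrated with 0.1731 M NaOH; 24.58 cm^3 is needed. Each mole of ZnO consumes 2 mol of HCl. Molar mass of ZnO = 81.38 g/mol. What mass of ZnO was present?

Total n(HCl) added = 0.2085 x 0.04995 = 0.01041 mol.
n(NaOH) used = 0.1731 x 0.02458 = 0.004255 mol, which equals the excess n(HCl).
So n(HCl) consumed by the sample = 0.01041 - 0.004255 = 0.006160 mol.
n(ZnO) = 0.006160 / 2 = 0.003080 mol.
mass = 0.003080 mol x 81.38 g/mol = 0.251 g.

0.251 g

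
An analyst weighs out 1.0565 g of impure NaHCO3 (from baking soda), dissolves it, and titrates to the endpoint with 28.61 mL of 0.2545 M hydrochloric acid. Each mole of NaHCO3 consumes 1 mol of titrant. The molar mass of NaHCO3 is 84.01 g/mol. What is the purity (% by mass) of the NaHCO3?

57.9%

n(HCl) = 0.2545 x 0.02861 = 0.007281 mol.
n(NaHCO3) = 0.007281 / 1 = 0.007281 mol.
mass of NaHCO3 = 0.007281 x 84.01 = 0.6117 g.
% purity = 0.6117 / 1.0565 x 100 = 57.9%.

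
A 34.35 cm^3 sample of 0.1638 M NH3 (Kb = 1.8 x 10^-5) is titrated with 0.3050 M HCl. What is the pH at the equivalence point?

n(NH3) = 0.1638 x 0.03435 = 0.005627 mol; V(HCl) at equivalence = 0.005627/0.3050 = 0.01845 L.
At equivalence the base is fully converted to NH4+; total volume = 0.05280 L, so [NH4+] = 0.005627/0.05280 = 0.1066 M.
Ka(NH4+) = Kw/Kb = 1.0e-14 / 1.8 x 10^-5 = 5.56e-10.
[H^+] = sqrt(Ka x [NH4+]) = sqrt(5.56e-10 x 0.1066) = 7.69e-6 M.
pH = -log(7.69e-6) = 5.11.

5.11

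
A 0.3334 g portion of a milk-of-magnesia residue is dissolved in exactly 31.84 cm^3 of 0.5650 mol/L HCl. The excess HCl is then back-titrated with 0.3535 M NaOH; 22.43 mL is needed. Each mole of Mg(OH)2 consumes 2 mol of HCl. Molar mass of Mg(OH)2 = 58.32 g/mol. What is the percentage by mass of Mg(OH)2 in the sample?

88.0%

Total n(HCl) added = 0.5650 x 0.03184 = 0.01799 mol.
n(NaOH) used = 0.3535 x 0.02243 = 0.007929 mol, which equals the excess n(HCl).
So n(HCl) consumed by the sample = 0.01799 - 0.007929 = 0.01006 mol.
n(Mg(OH)2) = 0.01006 / 2 = 0.005030 mol.
mass Mg(OH)2 = 0.005030 x 58.32 = 0.2934 g, so %Mg(OH)2 = 0.2934/0.3334 x 100 = 88.0%.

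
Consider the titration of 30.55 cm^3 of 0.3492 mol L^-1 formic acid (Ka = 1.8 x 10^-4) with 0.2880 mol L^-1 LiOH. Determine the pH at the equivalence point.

8.47

n(HCOOH) = 0.3492 x 0.03055 = 0.01067 mol; V(LiOH) at equivalence = 0.01067/0.2880 = 0.03704 L.
At equivalence all the acid is converted to HCOO-; total volume = 0.03055 + 0.03704 = 0.06759 L, so [HCOO-] = 0.01067/0.06759 = 0.1578 M.
Kb = Kw/Ka = 1.0e-14 / 1.8 x 10^-4 = 5.56e-11.
[OH^-] = sqrt(Kb x [HCOO-]) = sqrt(5.56e-11 x 0.1578) = 2.96e-6 M.
pOH = 5.53, so pH = 14.00 - 5.53 = 8.47.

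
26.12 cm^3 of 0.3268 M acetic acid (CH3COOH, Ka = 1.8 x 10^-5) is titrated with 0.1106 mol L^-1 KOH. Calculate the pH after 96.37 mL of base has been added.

n(acid) = 0.3268 x 0.02612 = 0.008536 mol; n(KOH) added = 0.1106 x 0.09637 = 0.01066 mol.
Base is in excess by 0.01066 - 0.008536 = 0.002123 mol in a total volume of 0.1225 L.
[OH^-] = 0.002123/0.1225 = 0.01733 M, so pOH = 1.76 and pH = 14.00 - 1.76 = 12.24.

12.24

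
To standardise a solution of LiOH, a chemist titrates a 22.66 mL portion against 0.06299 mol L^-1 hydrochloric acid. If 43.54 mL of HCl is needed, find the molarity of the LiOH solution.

n(HCl) delivered = 0.06299 x 0.04354 = 0.002743 mol.
For a 1:1 reaction, n(LiOH) = 0.002743 mol.
[LiOH] = 0.002743 mol / 0.02266 L = 0.121 M.

0.121 M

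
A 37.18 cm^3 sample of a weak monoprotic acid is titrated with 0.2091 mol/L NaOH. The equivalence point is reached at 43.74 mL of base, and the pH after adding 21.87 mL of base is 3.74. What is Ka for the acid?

1.8 x 10^-4

21.87 mL is half of the equivalence volume, so this is the half-equivalence point where [HA] = [A^-].
At half-equivalence pH = pKa, so pKa = 3.74.
Ka = 10^(-3.74) = 1.8 x 10^-4.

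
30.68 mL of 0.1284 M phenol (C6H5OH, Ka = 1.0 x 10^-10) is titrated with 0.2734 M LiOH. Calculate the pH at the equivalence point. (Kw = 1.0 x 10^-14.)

11.47

n(C6H5OH) = 0.1284 x 0.03068 = 0.003939 mol; V(LiOH) at equivalence = 0.003939/0.2734 = 0.01441 L.
At equivalence all the acid is converted to C6H5O-; total volume = 0.03068 + 0.01441 = 0.04509 L, so [C6H5O-] = 0.003939/0.04509 = 0.08737 M.
Kb = Kw/Ka = 1.0e-14 / 1.0 x 10^-10 = 0.000100.
[OH^-] = sqrt(Kb x [C6H5O-]) = sqrt(0.000100 x 0.08737) = 0.00296 M.
pOH = 2.53, so pH = 14.00 - 2.53 = 11.47.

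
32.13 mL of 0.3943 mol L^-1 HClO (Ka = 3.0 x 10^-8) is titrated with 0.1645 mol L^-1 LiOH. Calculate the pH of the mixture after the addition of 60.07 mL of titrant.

8.07

Initial n(HClO) = 0.3943 x 0.03213 = 0.01267 mol.
n(LiOH) added = 0.1645 x 0.06007 = 0.009882 mol, converting that many moles of HClO to ClO-.
Remaining n(HClO) = 0.002787 mol; n(ClO-) = 0.009882 mol.
By Henderson-Hasselbalch, pH = pKa + log([A^-]/[HA]) = 7.52 + log(0.009882/0.002787) = 7.52 + (+0.55) = 8.07.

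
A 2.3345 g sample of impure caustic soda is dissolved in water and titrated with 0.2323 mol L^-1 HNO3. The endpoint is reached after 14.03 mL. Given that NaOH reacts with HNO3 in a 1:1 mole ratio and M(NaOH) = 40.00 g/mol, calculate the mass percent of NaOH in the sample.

n(HNO3) = 0.2323 x 0.01403 = 0.003259 mol.
n(NaOH) = 0.003259 / 1 = 0.003259 mol.
mass of NaOH = 0.003259 x 40.00 = 0.1304 g.
% purity = 0.1304 / 2.3345 x 100 = 5.58%.

5.58%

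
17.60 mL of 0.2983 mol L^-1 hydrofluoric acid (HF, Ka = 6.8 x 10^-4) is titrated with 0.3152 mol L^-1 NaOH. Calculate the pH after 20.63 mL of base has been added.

n(acid) = 0.2983 x 0.01760 = 0.005250 mol; n(NaOH) added = 0.3152 x 0.02063 = 0.006503 mol.
Base is in excess by 0.006503 - 0.005250 = 0.001252 mol in a total volume of 0.03823 L.
[OH^-] = 0.001252/0.03823 = 0.03276 M, so pOH = 1.48 and pH = 14.00 - 1.48 = 12.52.

12.52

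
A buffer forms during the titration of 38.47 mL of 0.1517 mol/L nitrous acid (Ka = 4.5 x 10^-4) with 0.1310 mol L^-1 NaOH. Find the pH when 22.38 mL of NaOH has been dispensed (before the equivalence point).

Initial n(HNO2) = 0.1517 x 0.03847 = 0.005836 mol.
n(NaOH) added = 0.1310 x 0.02238 = 0.002932 mol, converting that many moles of HNO2 to NO2-.
Remaining n(HNO2) = 0.002904 mol; n(NO2-) = 0.002932 mol.
By Henderson-Hasselbalch, pH = pKa + log([A^-]/[HA]) = 3.35 + log(0.002932/0.002904) = 3.35 + (+0.00) = 3.35.

3.35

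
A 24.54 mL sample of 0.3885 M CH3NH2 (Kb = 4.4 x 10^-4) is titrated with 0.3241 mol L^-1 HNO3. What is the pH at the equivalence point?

5.70

n(CH3NH2) = 0.3885 x 0.02454 = 0.009534 mol; V(HNO3) at equivalence = 0.009534/0.3241 = 0.02942 L.
At equivalence the base is fully converted to CH3NH3+; total volume = 0.05396 L, so [CH3NH3+] = 0.009534/0.05396 = 0.1767 M.
Ka(CH3NH3+) = Kw/Kb = 1.0e-14 / 4.4 x 10^-4 = 2.27e-11.
[H^+] = sqrt(Ka x [CH3NH3+]) = sqrt(2.27e-11 x 0.1767) = 2.00e-6 M.
pH = -log(2.00e-6) = 5.70.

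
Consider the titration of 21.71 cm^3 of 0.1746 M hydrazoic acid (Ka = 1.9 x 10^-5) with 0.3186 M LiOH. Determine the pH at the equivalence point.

n(HN3) = 0.1746 x 0.02171 = 0.003791 mol; V(LiOH) at equivalence = 0.003791/0.3186 = 0.01190 L.
At equivalence all the acid is converted to N3-; total volume = 0.02171 + 0.01190 = 0.03361 L, so [N3-] = 0.003791/0.03361 = 0.1128 M.
Kb = Kw/Ka = 1.0e-14 / 1.9 x 10^-5 = 5.26e-10.
[OH^-] = sqrt(Kb x [N3-]) = sqrt(5.26e-10 x 0.1128) = 7.70e-6 M.
pOH = 5.11, so pH = 14.00 - 5.11 = 8.89.

8.89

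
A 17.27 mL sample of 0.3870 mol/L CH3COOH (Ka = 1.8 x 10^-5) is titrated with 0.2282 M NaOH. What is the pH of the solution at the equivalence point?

n(CH3COOH) = 0.3870 x 0.01727 = 0.006683 mol; V(NaOH) at equivalence = 0.006683/0.2282 = 0.02929 L.
At equivalence all the acid is converted to CH3COO-; total volume = 0.01727 + 0.02929 = 0.04656 L, so [CH3COO-] = 0.006683/0.04656 = 0.1436 M.
Kb = Kw/Ka = 1.0e-14 / 1.8 x 10^-5 = 5.56e-10.
[OH^-] = sqrt(Kb x [CH3COO-]) = sqrt(5.56e-10 x 0.1436) = 8.93e-6 M.
pOH = 5.05, so pH = 14.00 - 5.05 = 8.95.

8.95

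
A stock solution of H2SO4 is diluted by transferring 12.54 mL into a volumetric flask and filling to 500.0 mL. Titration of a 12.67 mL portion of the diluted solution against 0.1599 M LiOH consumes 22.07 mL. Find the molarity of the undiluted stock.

5.55 M

n(LiOH) = 0.1599 x 0.02207 = 0.003529 mol.
n(H2SO4) in the aliquot = 0.003529 x 1/2 = 0.001764 mol.
[diluted H2SO4] = 0.001764 / 0.01267 = 0.1393 M.
Dilution factor = 500.0/12.54 = 39.87, so [stock] = 0.1393 x 39.87 = 5.55 M.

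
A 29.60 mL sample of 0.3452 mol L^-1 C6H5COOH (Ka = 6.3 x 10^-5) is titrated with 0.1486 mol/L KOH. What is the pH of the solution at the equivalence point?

8.61

n(C6H5COOH) = 0.3452 x 0.02960 = 0.01022 mol; V(KOH) at equivalence = 0.01022/0.1486 = 0.06876 L.
At equivalence all the acid is converted to C6H5COO-; total volume = 0.02960 + 0.06876 = 0.09836 L, so [C6H5COO-] = 0.01022/0.09836 = 0.1039 M.
Kb = Kw/Ka = 1.0e-14 / 6.3 x 10^-5 = 1.59e-10.
[OH^-] = sqrt(Kb x [C6H5COO-]) = sqrt(1.59e-10 x 0.1039) = 4.06e-6 M.
pOH = 5.39, so pH = 14.00 - 5.39 = 8.61.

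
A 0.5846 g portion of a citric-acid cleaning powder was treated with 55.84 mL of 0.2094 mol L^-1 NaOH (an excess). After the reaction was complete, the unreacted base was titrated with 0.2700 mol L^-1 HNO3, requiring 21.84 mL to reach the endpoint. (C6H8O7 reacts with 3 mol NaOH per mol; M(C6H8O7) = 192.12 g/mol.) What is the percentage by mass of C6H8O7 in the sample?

Total n(NaOH) added = 0.2094 x 0.05584 = 0.01169 mol.
n(HNO3) used = 0.2700 x 0.02184 = 0.005897 mol, which equals the excess n(NaOH).
So n(NaOH) consumed by the sample = 0.01169 - 0.005897 = 0.005796 mol.
n(C6H8O7) = 0.005796 / 3 = 0.001932 mol.
mass C6H8O7 = 0.001932 x 192.12 = 0.3712 g, so %C6H8O7 = 0.3712/0.5846 x 100 = 63.5%.

63.5%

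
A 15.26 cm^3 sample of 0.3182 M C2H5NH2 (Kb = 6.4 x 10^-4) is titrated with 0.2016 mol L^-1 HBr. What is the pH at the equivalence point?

n(C2H5NH2) = 0.3182 x 0.01526 = 0.004856 mol; V(HBr) at equivalence = 0.004856/0.2016 = 0.02409 L.
At equivalence the base is fully converted to C2H5NH3+; total volume = 0.03935 L, so [C2H5NH3+] = 0.004856/0.03935 = 0.1234 M.
Ka(C2H5NH3+) = Kw/Kb = 1.0e-14 / 6.4 x 10^-4 = 1.56e-11.
[H^+] = sqrt(Ka x [C2H5NH3+]) = sqrt(1.56e-11 x 0.1234) = 1.39e-6 M.
pH = -log(1.39e-6) = 5.86.

5.86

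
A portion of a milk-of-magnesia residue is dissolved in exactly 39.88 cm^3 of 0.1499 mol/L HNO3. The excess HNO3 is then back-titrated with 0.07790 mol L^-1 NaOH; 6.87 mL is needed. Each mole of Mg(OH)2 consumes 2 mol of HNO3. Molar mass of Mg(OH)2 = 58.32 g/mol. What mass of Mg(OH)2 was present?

Total n(HNO3) added = 0.1499 x 0.03988 = 0.005978 mol.
n(NaOH) used = 0.07790 x 0.006870 = 0.0005352 mol, which equals the excess n(HNO3).
So n(HNO3) consumed by the sample = 0.005978 - 0.0005352 = 0.005443 mol.
n(Mg(OH)2) = 0.005443 / 2 = 0.002721 mol.
mass = 0.002721 mol x 58.32 g/mol = 0.159 g.

0.159 g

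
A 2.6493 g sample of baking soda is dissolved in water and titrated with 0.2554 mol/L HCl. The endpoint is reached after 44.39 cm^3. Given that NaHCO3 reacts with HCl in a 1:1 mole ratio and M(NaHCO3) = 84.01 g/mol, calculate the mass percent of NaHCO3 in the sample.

36.0%

n(HCl) = 0.2554 x 0.04439 = 0.01134 mol.
n(NaHCO3) = 0.01134 / 1 = 0.01134 mol.
mass of NaHCO3 = 0.01134 x 84.01 = 0.9524 g.
% purity = 0.9524 / 2.6493 x 100 = 36.0%.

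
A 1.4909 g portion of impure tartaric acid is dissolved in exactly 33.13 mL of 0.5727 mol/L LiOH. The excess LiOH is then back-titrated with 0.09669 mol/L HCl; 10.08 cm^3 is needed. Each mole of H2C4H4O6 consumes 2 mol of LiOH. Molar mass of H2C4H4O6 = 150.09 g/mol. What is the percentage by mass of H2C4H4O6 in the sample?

90.6%

Total n(LiOH) added = 0.5727 x 0.03313 = 0.01897 mol.
n(HCl) used = 0.09669 x 0.01008 = 0.0009746 mol, which equals the excess n(LiOH).
So n(LiOH) consumed by the sample = 0.01897 - 0.0009746 = 0.01800 mol.
n(H2C4H4O6) = 0.01800 / 2 = 0.008999 mol.
mass H2C4H4O6 = 0.008999 x 150.09 = 1.351 g, so %H2C4H4O6 = 1.351/1.4909 x 100 = 90.6%.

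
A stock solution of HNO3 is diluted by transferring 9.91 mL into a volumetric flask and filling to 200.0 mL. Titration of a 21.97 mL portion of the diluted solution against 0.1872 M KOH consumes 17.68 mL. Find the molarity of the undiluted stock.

n(KOH) = 0.1872 x 0.01768 = 0.003310 mol.
n(HNO3) in the aliquot = 0.003310 mol.
[diluted HNO3] = 0.003310 / 0.02197 = 0.1506 M.
Dilution factor = 200.0/9.910 = 20.18, so [stock] = 0.1506 x 20.18 = 3.04 M.

3.04 M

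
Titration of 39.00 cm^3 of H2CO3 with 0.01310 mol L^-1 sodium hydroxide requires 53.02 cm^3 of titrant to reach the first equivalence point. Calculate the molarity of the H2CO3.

n(NaOH) = 0.01310 x 0.05302 = 0.0006946 mol.
At the first equivalence point, 1 mol OH^- react per mol H2CO3, so n(H2CO3) = 0.0006946 / 1 = 0.0006946 mol.
[H2CO3] = 0.0006946 / 0.03900 L = 0.0178 M.

0.0178 M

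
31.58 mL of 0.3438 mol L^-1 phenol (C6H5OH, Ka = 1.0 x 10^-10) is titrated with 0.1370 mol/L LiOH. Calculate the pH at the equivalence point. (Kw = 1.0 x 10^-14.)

11.50

n(C6H5OH) = 0.3438 x 0.03158 = 0.01086 mol; V(LiOH) at equivalence = 0.01086/0.1370 = 0.07925 L.
At equivalence all the acid is converted to C6H5O-; total volume = 0.03158 + 0.07925 = 0.1108 L, so [C6H5O-] = 0.01086/0.1108 = 0.09796 M.
Kb = Kw/Ka = 1.0e-14 / 1.0 x 10^-10 = 0.000100.
[OH^-] = sqrt(Kb x [C6H5O-]) = sqrt(0.000100 x 0.09796) = 0.00313 M.
pOH = 2.50, so pH = 14.00 - 2.50 = 11.50.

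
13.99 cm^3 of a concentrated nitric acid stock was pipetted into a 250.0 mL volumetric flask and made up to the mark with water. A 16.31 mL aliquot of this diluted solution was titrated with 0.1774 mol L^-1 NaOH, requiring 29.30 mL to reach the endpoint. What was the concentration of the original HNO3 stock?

n(NaOH) = 0.1774 x 0.02930 = 0.005198 mol.
n(HNO3) in the aliquot = 0.005198 mol.
[diluted HNO3] = 0.005198 / 0.01631 = 0.3187 M.
Dilution factor = 250.0/13.99 = 17.87, so [stock] = 0.3187 x 17.87 = 5.69 M.

5.69 M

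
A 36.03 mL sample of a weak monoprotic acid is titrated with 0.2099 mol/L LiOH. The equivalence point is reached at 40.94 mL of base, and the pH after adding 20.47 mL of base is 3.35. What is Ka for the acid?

4.5 x 10^-4

20.47 mL is half of the equivalence volume, so this is the half-equivalence point where [HA] = [A^-].
At half-equivalence pH = pKa, so pKa = 3.35.
Ka = 10^(-3.35) = 4.5 x 10^-4.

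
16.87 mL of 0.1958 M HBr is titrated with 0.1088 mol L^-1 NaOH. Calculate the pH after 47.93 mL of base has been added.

12.47

n(acid) = 0.1958 x 0.01687 = 0.003303 mol; n(NaOH) added = 0.1088 x 0.04793 = 0.005215 mol.
Base is in excess by 0.005215 - 0.003303 = 0.001912 mol in a total volume of 0.06480 L.
[OH^-] = 0.001912/0.06480 = 0.02950 M, so pOH = 1.53 and pH = 14.00 - 1.53 = 12.47.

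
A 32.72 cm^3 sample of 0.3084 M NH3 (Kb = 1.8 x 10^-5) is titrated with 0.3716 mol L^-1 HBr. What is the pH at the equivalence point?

5.01

n(NH3) = 0.3084 x 0.03272 = 0.01009 mol; V(HBr) at equivalence = 0.01009/0.3716 = 0.02716 L.
At equivalence the base is fully converted to NH4+; total volume = 0.05988 L, so [NH4+] = 0.01009/0.05988 = 0.1685 M.
Ka(NH4+) = Kw/Kb = 1.0e-14 / 1.8 x 10^-5 = 5.56e-10.
[H^+] = sqrt(Ka x [NH4+]) = sqrt(5.56e-10 x 0.1685) = 9.68e-6 M.
pH = -log(9.68e-6) = 5.01.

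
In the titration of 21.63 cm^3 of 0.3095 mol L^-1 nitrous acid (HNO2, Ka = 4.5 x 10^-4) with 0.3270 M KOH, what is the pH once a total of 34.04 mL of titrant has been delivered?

12.90

n(acid) = 0.3095 x 0.02163 = 0.006694 mol; n(KOH) added = 0.3270 x 0.03404 = 0.01113 mol.
Base is in excess by 0.01113 - 0.006694 = 0.004437 mol in a total volume of 0.05567 L.
[OH^-] = 0.004437/0.05567 = 0.07969 M, so pOH = 1.10 and pH = 14.00 - 1.10 = 12.90.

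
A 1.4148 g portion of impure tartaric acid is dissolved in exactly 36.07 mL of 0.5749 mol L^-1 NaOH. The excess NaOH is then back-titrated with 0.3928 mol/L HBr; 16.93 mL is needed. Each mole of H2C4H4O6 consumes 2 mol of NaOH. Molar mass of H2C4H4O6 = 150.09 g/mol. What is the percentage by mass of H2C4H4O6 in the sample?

74.7%

Total n(NaOH) added = 0.5749 x 0.03607 = 0.02074 mol.
n(HBr) used = 0.3928 x 0.01693 = 0.006650 mol, which equals the excess n(NaOH).
So n(NaOH) consumed by the sample = 0.02074 - 0.006650 = 0.01409 mol.
n(H2C4H4O6) = 0.01409 / 2 = 0.007043 mol.
mass H2C4H4O6 = 0.007043 x 150.09 = 1.057 g, so %H2C4H4O6 = 1.057/1.4148 x 100 = 74.7%.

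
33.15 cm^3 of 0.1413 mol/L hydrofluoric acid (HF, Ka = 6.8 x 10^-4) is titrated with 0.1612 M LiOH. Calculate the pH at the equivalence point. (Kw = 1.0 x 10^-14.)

n(HF) = 0.1413 x 0.03315 = 0.004684 mol; V(LiOH) at equivalence = 0.004684/0.1612 = 0.02906 L.
At equivalence all the acid is converted to F-; total volume = 0.03315 + 0.02906 = 0.06221 L, so [F-] = 0.004684/0.06221 = 0.07530 M.
Kb = Kw/Ka = 1.0e-14 / 6.8 x 10^-4 = 1.47e-11.
[OH^-] = sqrt(Kb x [F-]) = sqrt(1.47e-11 x 0.07530) = 1.05e-6 M.
pOH = 5.98, so pH = 14.00 - 5.98 = 8.02.

8.02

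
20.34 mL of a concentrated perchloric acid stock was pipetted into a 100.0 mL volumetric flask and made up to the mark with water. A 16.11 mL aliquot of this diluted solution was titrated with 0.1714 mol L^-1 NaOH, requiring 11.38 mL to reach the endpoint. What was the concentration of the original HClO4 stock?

0.595 M

n(NaOH) = 0.1714 x 0.01138 = 0.001951 mol.
n(HClO4) in the aliquot = 0.001951 mol.
[diluted HClO4] = 0.001951 / 0.01611 = 0.1211 M.
Dilution factor = 100.0/20.34 = 4.916, so [stock] = 0.1211 x 4.916 = 0.595 M.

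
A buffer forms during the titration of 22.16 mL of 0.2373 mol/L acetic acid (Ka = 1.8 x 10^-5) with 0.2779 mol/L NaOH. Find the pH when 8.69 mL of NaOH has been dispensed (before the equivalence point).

Initial n(CH3COOH) = 0.2373 x 0.02216 = 0.005259 mol.
n(NaOH) added = 0.2779 x 0.008690 = 0.002415 mol, converting that many moles of CH3COOH to CH3COO-.
Remaining n(CH3COOH) = 0.002844 mol; n(CH3COO-) = 0.002415 mol.
By Henderson-Hasselbalch, pH = pKa + log([A^-]/[HA]) = 4.74 + log(0.002415/0.002844) = 4.74 + (-0.07) = 4.67.

4.67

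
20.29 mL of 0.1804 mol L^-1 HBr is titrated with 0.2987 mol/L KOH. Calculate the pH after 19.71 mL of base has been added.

12.75

n(acid) = 0.1804 x 0.02029 = 0.003660 mol; n(KOH) added = 0.2987 x 0.01971 = 0.005887 mol.
Base is in excess by 0.005887 - 0.003660 = 0.002227 mol in a total volume of 0.04000 L.
[OH^-] = 0.002227/0.04000 = 0.05568 M, so pOH = 1.25 and pH = 14.00 - 1.25 = 12.75.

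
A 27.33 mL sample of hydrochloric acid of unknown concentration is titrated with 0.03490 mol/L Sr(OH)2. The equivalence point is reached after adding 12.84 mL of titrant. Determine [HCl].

n(Sr(OH)2) delivered = 0.03490 x 0.01284 = 0.0004481 mol.
The reaction is 2 HCl + 1 Sr(OH)2, so n(HCl) = 0.0004481 x 2/1 = 0.0008962 mol.
[HCl] = 0.0008962 mol / 0.02733 L = 0.0328 M.

0.0328 M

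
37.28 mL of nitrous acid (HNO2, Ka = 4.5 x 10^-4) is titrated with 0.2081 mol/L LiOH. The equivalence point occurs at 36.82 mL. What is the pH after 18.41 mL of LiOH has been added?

18.41 mL is exactly half the equivalence volume (36.82/2), i.e. the half-equivalence point.
There, n(HA) = n(A^-), so pH = pKa = -log(4.5 x 10^-4) = 3.35.

3.35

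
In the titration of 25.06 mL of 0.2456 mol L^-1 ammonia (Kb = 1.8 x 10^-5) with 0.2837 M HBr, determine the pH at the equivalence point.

5.07

n(NH3) = 0.2456 x 0.02506 = 0.006155 mol; V(HBr) at equivalence = 0.006155/0.2837 = 0.02169 L.
At equivalence the base is fully converted to NH4+; total volume = 0.04675 L, so [NH4+] = 0.006155/0.04675 = 0.1316 M.
Ka(NH4+) = Kw/Kb = 1.0e-14 / 1.8 x 10^-5 = 5.56e-10.
[H^+] = sqrt(Ka x [NH4+]) = sqrt(5.56e-10 x 0.1316) = 8.55e-6 M.
pH = -log(8.55e-6) = 5.07.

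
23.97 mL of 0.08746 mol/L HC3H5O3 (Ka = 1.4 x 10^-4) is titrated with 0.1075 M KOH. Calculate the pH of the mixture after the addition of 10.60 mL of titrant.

Initial n(HC3H5O3) = 0.08746 x 0.02397 = 0.002096 mol.
n(KOH) added = 0.1075 x 0.01060 = 0.001139 mol, converting that many moles of HC3H5O3 to C3H5O3-.
Remaining n(HC3H5O3) = 0.0009569 mol; n(C3H5O3-) = 0.001139 mol.
By Henderson-Hasselbalch, pH = pKa + log([A^-]/[HA]) = 3.85 + log(0.001139/0.0009569) = 3.85 + (+0.08) = 3.93.

3.93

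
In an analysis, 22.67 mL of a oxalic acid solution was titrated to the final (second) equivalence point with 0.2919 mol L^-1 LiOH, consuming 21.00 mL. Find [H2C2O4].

n(LiOH) = 0.2919 x 0.02100 = 0.006130 mol.
At the final (second) equivalence point, 2 mol OH^- react per mol H2C2O4, so n(H2C2O4) = 0.006130 / 2 = 0.003065 mol.
[H2C2O4] = 0.003065 / 0.02267 L = 0.135 M.

0.135 M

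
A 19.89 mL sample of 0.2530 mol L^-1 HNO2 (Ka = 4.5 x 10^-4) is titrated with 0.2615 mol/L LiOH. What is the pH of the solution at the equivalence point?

8.23

n(HNO2) = 0.2530 x 0.01989 = 0.005032 mol; V(LiOH) at equivalence = 0.005032/0.2615 = 0.01924 L.
At equivalence all the acid is converted to NO2-; total volume = 0.01989 + 0.01924 = 0.03913 L, so [NO2-] = 0.005032/0.03913 = 0.1286 M.
Kb = Kw/Ka = 1.0e-14 / 4.5 x 10^-4 = 2.22e-11.
[OH^-] = sqrt(Kb x [NO2-]) = sqrt(2.22e-11 x 0.1286) = 1.69e-6 M.
pOH = 5.77, so pH = 14.00 - 5.77 = 8.23.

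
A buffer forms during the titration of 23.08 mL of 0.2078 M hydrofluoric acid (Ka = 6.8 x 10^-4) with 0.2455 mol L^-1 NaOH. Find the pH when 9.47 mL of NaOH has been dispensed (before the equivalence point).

3.14

Initial n(HF) = 0.2078 x 0.02308 = 0.004796 mol.
n(NaOH) added = 0.2455 x 0.009470 = 0.002325 mol, converting that many moles of HF to F-.
Remaining n(HF) = 0.002471 mol; n(F-) = 0.002325 mol.
By Henderson-Hasselbalch, pH = pKa + log([A^-]/[HA]) = 3.17 + log(0.002325/0.002471) = 3.17 + (-0.03) = 3.14.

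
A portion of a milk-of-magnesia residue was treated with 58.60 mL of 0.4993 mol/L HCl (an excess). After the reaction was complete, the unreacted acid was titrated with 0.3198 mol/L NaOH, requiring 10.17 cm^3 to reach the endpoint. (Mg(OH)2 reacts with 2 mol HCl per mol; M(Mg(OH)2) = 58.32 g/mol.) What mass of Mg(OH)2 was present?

0.758 g

Total n(HCl) added = 0.4993 x 0.05860 = 0.02926 mol.
n(NaOH) used = 0.3198 x 0.01017 = 0.003252 mol, which equals the excess n(HCl).
So n(HCl) consumed by the sample = 0.02926 - 0.003252 = 0.02601 mol.
n(Mg(OH)2) = 0.02601 / 2 = 0.01300 mol.
mass = 0.01300 mol x 58.32 g/mol = 0.758 g.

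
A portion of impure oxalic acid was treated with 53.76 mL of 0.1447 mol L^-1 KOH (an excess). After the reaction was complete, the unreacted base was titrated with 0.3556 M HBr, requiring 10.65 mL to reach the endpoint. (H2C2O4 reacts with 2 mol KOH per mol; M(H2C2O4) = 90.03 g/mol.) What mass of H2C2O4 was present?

Total n(KOH) added = 0.1447 x 0.05376 = 0.007779 mol.
n(HBr) used = 0.3556 x 0.01065 = 0.003787 mol, which equals the excess n(KOH).
So n(KOH) consumed by the sample = 0.007779 - 0.003787 = 0.003992 mol.
n(H2C2O4) = 0.003992 / 2 = 0.001996 mol.
mass = 0.001996 mol x 90.03 g/mol = 0.180 g.

0.180 g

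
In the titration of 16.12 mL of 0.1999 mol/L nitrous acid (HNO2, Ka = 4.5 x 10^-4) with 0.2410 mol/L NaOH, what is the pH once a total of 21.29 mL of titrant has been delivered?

12.71

n(acid) = 0.1999 x 0.01612 = 0.003222 mol; n(NaOH) added = 0.2410 x 0.02129 = 0.005131 mol.
Base is in excess by 0.005131 - 0.003222 = 0.001909 mol in a total volume of 0.03741 L.
[OH^-] = 0.001909/0.03741 = 0.05102 M, so pOH = 1.29 and pH = 14.00 - 1.29 = 12.71.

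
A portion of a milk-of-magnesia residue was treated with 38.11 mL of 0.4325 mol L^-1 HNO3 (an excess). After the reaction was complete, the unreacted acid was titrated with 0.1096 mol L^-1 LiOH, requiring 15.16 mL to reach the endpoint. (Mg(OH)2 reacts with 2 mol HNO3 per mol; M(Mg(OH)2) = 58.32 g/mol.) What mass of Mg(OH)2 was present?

0.432 g

Total n(HNO3) added = 0.4325 x 0.03811 = 0.01648 mol.
n(LiOH) used = 0.1096 x 0.01516 = 0.001662 mol, which equals the excess n(HNO3).
So n(HNO3) consumed by the sample = 0.01648 - 0.001662 = 0.01482 mol.
n(Mg(OH)2) = 0.01482 / 2 = 0.007411 mol.
mass = 0.007411 mol x 58.32 g/mol = 0.432 g.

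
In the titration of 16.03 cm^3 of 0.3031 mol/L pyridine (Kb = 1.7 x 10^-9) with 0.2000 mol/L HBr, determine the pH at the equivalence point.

3.07

n(C5H5N) = 0.3031 x 0.01603 = 0.004859 mol; V(HBr) at equivalence = 0.004859/0.2000 = 0.02429 L.
At equivalence the base is fully converted to C5H5NH+; total volume = 0.04032 L, so [C5H5NH+] = 0.004859/0.04032 = 0.1205 M.
Ka(C5H5NH+) = Kw/Kb = 1.0e-14 / 1.7 x 10^-9 = 5.88e-6.
[H^+] = sqrt(Ka x [C5H5NH+]) = sqrt(5.88e-6 x 0.1205) = 0.000842 M.
pH = -log(0.000842) = 3.07.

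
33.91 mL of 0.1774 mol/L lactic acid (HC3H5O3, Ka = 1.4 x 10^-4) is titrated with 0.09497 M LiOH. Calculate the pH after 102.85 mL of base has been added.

12.44

n(acid) = 0.1774 x 0.03391 = 0.006016 mol; n(LiOH) added = 0.09497 x 0.1028 = 0.009768 mol.
Base is in excess by 0.009768 - 0.006016 = 0.003752 mol in a total volume of 0.1368 L.
[OH^-] = 0.003752/0.1368 = 0.02744 M, so pOH = 1.56 and pH = 14.00 - 1.56 = 12.44.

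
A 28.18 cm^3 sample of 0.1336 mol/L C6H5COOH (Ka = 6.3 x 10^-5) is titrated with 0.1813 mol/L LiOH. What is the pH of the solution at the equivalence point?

n(C6H5COOH) = 0.1336 x 0.02818 = 0.003765 mol; V(LiOH) at equivalence = 0.003765/0.1813 = 0.02077 L.
At equivalence all the acid is converted to C6H5COO-; total volume = 0.02818 + 0.02077 = 0.04895 L, so [C6H5COO-] = 0.003765/0.04895 = 0.07692 M.
Kb = Kw/Ka = 1.0e-14 / 6.3 x 10^-5 = 1.59e-10.
[OH^-] = sqrt(Kb x [C6H5COO-]) = sqrt(1.59e-10 x 0.07692) = 3.49e-6 M.
pOH = 5.46, so pH = 14.00 - 5.46 = 8.54.

8.54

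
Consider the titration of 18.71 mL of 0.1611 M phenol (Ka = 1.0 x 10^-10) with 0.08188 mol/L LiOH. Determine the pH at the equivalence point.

n(C6H5OH) = 0.1611 x 0.01871 = 0.003014 mol; V(LiOH) at equivalence = 0.003014/0.08188 = 0.03681 L.
At equivalence all the acid is converted to C6H5O-; total volume = 0.01871 + 0.03681 = 0.05552 L, so [C6H5O-] = 0.003014/0.05552 = 0.05429 M.
Kb = Kw/Ka = 1.0e-14 / 1.0 x 10^-10 = 0.000100.
[OH^-] = sqrt(Kb x [C6H5O-]) = sqrt(0.000100 x 0.05429) = 0.00233 M.
pOH = 2.63, so pH = 14.00 - 2.63 = 11.37.

11.37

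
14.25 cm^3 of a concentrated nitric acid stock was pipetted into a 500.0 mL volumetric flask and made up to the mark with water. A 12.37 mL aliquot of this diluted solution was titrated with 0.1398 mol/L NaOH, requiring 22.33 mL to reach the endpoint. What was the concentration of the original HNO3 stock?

8.85 M

n(NaOH) = 0.1398 x 0.02233 = 0.003122 mol.
n(HNO3) in the aliquot = 0.003122 mol.
[diluted HNO3] = 0.003122 / 0.01237 = 0.2524 M.
Dilution factor = 500.0/14.25 = 35.09, so [stock] = 0.2524 x 35.09 = 8.85 M.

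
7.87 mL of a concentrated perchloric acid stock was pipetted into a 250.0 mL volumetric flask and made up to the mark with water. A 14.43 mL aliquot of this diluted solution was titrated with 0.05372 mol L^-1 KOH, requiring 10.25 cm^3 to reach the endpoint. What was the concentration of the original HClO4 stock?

n(KOH) = 0.05372 x 0.01025 = 0.0005506 mol.
n(HClO4) in the aliquot = 0.0005506 mol.
[diluted HClO4] = 0.0005506 / 0.01443 = 0.03816 M.
Dilution factor = 250.0/7.870 = 31.77, so [stock] = 0.03816 x 31.77 = 1.21 M.

1.21 M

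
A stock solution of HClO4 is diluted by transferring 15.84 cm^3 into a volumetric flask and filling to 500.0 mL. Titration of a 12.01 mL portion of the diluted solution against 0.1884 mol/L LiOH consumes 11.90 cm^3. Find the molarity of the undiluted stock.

5.89 M

n(LiOH) = 0.1884 x 0.01190 = 0.002242 mol.
n(HClO4) in the aliquot = 0.002242 mol.
[diluted HClO4] = 0.002242 / 0.01201 = 0.1867 M.
Dilution factor = 500.0/15.84 = 31.57, so [stock] = 0.1867 x 31.57 = 5.89 M.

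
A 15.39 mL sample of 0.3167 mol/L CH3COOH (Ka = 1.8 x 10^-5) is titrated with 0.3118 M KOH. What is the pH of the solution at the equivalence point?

n(CH3COOH) = 0.3167 x 0.01539 = 0.004874 mol; V(KOH) at equivalence = 0.004874/0.3118 = 0.01563 L.
At equivalence all the acid is converted to CH3COO-; total volume = 0.01539 + 0.01563 = 0.03102 L, so [CH3COO-] = 0.004874/0.03102 = 0.1571 M.
Kb = Kw/Ka = 1.0e-14 / 1.8 x 10^-5 = 5.56e-10.
[OH^-] = sqrt(Kb x [CH3COO-]) = sqrt(5.56e-10 x 0.1571) = 9.34e-6 M.
pOH = 5.03, so pH = 14.00 - 5.03 = 8.97.

8.97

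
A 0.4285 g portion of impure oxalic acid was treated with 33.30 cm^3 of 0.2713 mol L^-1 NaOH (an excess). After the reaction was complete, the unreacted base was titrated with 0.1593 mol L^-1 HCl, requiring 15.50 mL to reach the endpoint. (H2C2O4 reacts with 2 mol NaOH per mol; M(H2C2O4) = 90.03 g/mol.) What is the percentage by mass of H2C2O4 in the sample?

Total n(NaOH) added = 0.2713 x 0.03330 = 0.009034 mol.
n(HCl) used = 0.1593 x 0.01550 = 0.002469 mol, which equals the excess n(NaOH).
So n(NaOH) consumed by the sample = 0.009034 - 0.002469 = 0.006565 mol.
n(H2C2O4) = 0.006565 / 2 = 0.003283 mol.
mass H2C2O4 = 0.003283 x 90.03 = 0.2955 g, so %H2C2O4 = 0.2955/0.4285 x 100 = 69.0%.

69.0%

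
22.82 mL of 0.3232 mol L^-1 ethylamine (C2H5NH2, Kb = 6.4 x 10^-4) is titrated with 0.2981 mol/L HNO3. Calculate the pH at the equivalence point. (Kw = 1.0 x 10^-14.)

n(C2H5NH2) = 0.3232 x 0.02282 = 0.007375 mol; V(HNO3) at equivalence = 0.007375/0.2981 = 0.02474 L.
At equivalence the base is fully converted to C2H5NH3+; total volume = 0.04756 L, so [C2H5NH3+] = 0.007375/0.04756 = 0.1551 M.
Ka(C2H5NH3+) = Kw/Kb = 1.0e-14 / 6.4 x 10^-4 = 1.56e-11.
[H^+] = sqrt(Ka x [C2H5NH3+]) = sqrt(1.56e-11 x 0.1551) = 1.56e-6 M.
pH = -log(1.56e-6) = 5.81.

5.81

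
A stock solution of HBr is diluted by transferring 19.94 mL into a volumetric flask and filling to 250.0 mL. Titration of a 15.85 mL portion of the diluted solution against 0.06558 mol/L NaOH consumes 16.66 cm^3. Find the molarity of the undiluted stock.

n(NaOH) = 0.06558 x 0.01666 = 0.001093 mol.
n(HBr) in the aliquot = 0.001093 mol.
[diluted HBr] = 0.001093 / 0.01585 = 0.06893 M.
Dilution factor = 250.0/19.94 = 12.54, so [stock] = 0.06893 x 12.54 = 0.864 M.

0.864 M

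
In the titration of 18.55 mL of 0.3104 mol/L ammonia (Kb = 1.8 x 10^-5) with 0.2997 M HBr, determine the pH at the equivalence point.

5.04

n(NH3) = 0.3104 x 0.01855 = 0.005758 mol; V(HBr) at equivalence = 0.005758/0.2997 = 0.01921 L.
At equivalence the base is fully converted to NH4+; total volume = 0.03776 L, so [NH4+] = 0.005758/0.03776 = 0.1525 M.
Ka(NH4+) = Kw/Kb = 1.0e-14 / 1.8 x 10^-5 = 5.56e-10.
[H^+] = sqrt(Ka x [NH4+]) = sqrt(5.56e-10 x 0.1525) = 9.20e-6 M.
pH = -log(9.20e-6) = 5.04.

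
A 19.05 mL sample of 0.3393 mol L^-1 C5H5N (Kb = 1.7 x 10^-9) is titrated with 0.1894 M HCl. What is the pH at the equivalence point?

3.07

n(C5H5N) = 0.3393 x 0.01905 = 0.006464 mol; V(HCl) at equivalence = 0.006464/0.1894 = 0.03413 L.
At equivalence the base is fully converted to C5H5NH+; total volume = 0.05318 L, so [C5H5NH+] = 0.006464/0.05318 = 0.1215 M.
Ka(C5H5NH+) = Kw/Kb = 1.0e-14 / 1.7 x 10^-9 = 5.88e-6.
[H^+] = sqrt(Ka x [C5H5NH+]) = sqrt(5.88e-6 x 0.1215) = 0.000846 M.
pH = -log(0.000846) = 3.07.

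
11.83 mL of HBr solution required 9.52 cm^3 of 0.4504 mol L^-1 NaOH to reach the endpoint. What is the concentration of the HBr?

0.362 M

n(NaOH) delivered = 0.4504 x 0.009520 = 0.004288 mol.
For a 1:1 reaction, n(HBr) = 0.004288 mol.
[HBr] = 0.004288 mol / 0.01183 L = 0.362 M.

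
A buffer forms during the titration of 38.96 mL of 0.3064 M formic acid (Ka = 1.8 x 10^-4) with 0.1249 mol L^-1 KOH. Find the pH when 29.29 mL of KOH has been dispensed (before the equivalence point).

3.39

Initial n(HCOOH) = 0.3064 x 0.03896 = 0.01194 mol.
n(KOH) added = 0.1249 x 0.02929 = 0.003658 mol, converting that many moles of HCOOH to HCOO-.
Remaining n(HCOOH) = 0.008279 mol; n(HCOO-) = 0.003658 mol.
By Henderson-Hasselbalch, pH = pKa + log([A^-]/[HA]) = 3.74 + log(0.003658/0.008279) = 3.74 + (-0.35) = 3.39.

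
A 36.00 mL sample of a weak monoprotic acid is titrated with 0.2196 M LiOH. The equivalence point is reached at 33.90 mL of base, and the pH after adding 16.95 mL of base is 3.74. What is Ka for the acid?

16.95 mL is half of the equivalence volume, so this is the half-equivalence point where [HA] = [A^-].
At half-equivalence pH = pKa, so pKa = 3.74.
Ka = 10^(-3.74) = 1.8 x 10^-4.

1.8 x 10^-4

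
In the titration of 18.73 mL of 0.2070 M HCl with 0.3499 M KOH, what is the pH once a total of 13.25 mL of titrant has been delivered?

12.38

n(acid) = 0.2070 x 0.01873 = 0.003877 mol; n(KOH) added = 0.3499 x 0.01325 = 0.004636 mol.
Base is in excess by 0.004636 - 0.003877 = 0.0007591 mol in a total volume of 0.03198 L.
[OH^-] = 0.0007591/0.03198 = 0.02374 M, so pOH = 1.62 and pH = 14.00 - 1.62 = 12.38.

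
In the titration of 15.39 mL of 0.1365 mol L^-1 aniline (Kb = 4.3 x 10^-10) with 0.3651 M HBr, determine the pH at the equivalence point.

2.82

n(C6H5NH2) = 0.1365 x 0.01539 = 0.002101 mol; V(HBr) at equivalence = 0.002101/0.3651 = 0.005754 L.
At equivalence the base is fully converted to C6H5NH3+; total volume = 0.02114 L, so [C6H5NH3+] = 0.002101/0.02114 = 0.09935 M.
Ka(C6H5NH3+) = Kw/Kb = 1.0e-14 / 4.3 x 10^-10 = 2.33e-5.
[H^+] = sqrt(Ka x [C6H5NH3+]) = sqrt(2.33e-5 x 0.09935) = 0.00152 M.
pH = -log(0.00152) = 2.82.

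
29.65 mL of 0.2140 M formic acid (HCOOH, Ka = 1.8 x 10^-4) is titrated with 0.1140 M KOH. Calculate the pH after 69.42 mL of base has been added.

12.20

n(acid) = 0.2140 x 0.02965 = 0.006345 mol; n(KOH) added = 0.1140 x 0.06942 = 0.007914 mol.
Base is in excess by 0.007914 - 0.006345 = 0.001569 mol in a total volume of 0.09907 L.
[OH^-] = 0.001569/0.09907 = 0.01584 M, so pOH = 1.80 and pH = 14.00 - 1.80 = 12.20.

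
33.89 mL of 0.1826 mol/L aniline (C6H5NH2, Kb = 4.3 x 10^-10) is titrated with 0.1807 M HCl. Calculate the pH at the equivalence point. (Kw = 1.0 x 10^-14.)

2.84

n(C6H5NH2) = 0.1826 x 0.03389 = 0.006188 mol; V(HCl) at equivalence = 0.006188/0.1807 = 0.03425 L.
At equivalence the base is fully converted to C6H5NH3+; total volume = 0.06814 L, so [C6H5NH3+] = 0.006188/0.06814 = 0.09082 M.
Ka(C6H5NH3+) = Kw/Kb = 1.0e-14 / 4.3 x 10^-10 = 2.33e-5.
[H^+] = sqrt(Ka x [C6H5NH3+]) = sqrt(2.33e-5 x 0.09082) = 0.00145 M.
pH = -log(0.00145) = 2.84.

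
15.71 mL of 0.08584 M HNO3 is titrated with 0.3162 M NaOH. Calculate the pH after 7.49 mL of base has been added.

12.64

n(acid) = 0.08584 x 0.01571 = 0.001349 mol; n(NaOH) added = 0.3162 x 0.007490 = 0.002368 mol.
Base is in excess by 0.002368 - 0.001349 = 0.001020 mol in a total volume of 0.02320 L.
[OH^-] = 0.001020/0.02320 = 0.04396 M, so pOH = 1.36 and pH = 14.00 - 1.36 = 12.64.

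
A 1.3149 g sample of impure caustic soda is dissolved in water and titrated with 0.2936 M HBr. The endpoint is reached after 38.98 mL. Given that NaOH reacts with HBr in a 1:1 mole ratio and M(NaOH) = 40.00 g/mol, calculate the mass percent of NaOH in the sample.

34.8%

n(HBr) = 0.2936 x 0.03898 = 0.01144 mol.
n(NaOH) = 0.01144 / 1 = 0.01144 mol.
mass of NaOH = 0.01144 x 40.00 = 0.4578 g.
% purity = 0.4578 / 1.3149 x 100 = 34.8%.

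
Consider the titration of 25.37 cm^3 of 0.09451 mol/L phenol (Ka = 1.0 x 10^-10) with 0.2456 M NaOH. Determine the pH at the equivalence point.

n(C6H5OH) = 0.09451 x 0.02537 = 0.002398 mol; V(NaOH) at equivalence = 0.002398/0.2456 = 0.009763 L.
At equivalence all the acid is converted to C6H5O-; total volume = 0.02537 + 0.009763 = 0.03513 L, so [C6H5O-] = 0.002398/0.03513 = 0.06825 M.
Kb = Kw/Ka = 1.0e-14 / 1.0 x 10^-10 = 0.000100.
[OH^-] = sqrt(Kb x [C6H5O-]) = sqrt(0.000100 x 0.06825) = 0.00261 M.
pOH = 2.58, so pH = 14.00 - 2.58 = 11.42.

11.42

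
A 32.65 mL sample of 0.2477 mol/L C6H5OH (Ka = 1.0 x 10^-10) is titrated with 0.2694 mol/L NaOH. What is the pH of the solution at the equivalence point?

11.56

n(C6H5OH) = 0.2477 x 0.03265 = 0.008087 mol; V(NaOH) at equivalence = 0.008087/0.2694 = 0.03002 L.
At equivalence all the acid is converted to C6H5O-; total volume = 0.03265 + 0.03002 = 0.06267 L, so [C6H5O-] = 0.008087/0.06267 = 0.1290 M.
Kb = Kw/Ka = 1.0e-14 / 1.0 x 10^-10 = 0.000100.
[OH^-] = sqrt(Kb x [C6H5O-]) = sqrt(0.000100 x 0.1290) = 0.00359 M.
pOH = 2.44, so pH = 14.00 - 2.44 = 11.56.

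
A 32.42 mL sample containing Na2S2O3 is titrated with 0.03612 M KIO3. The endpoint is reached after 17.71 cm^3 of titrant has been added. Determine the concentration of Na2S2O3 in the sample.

0.118 M

n(KIO3) = 0.03612 x 0.01771 = 0.0006397 mol.
From the balanced equation, 1 mol KIO3 reacts with 6 mol Na2S2O3, so n(Na2S2O3) = 0.0006397 x 6/1 = 0.003838 mol.
[Na2S2O3] = 0.003838 / 0.03242 L = 0.118 M.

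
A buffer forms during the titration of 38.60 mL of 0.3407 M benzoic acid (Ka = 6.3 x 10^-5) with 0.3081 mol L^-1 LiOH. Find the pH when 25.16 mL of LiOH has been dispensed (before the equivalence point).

4.36

Initial n(C6H5COOH) = 0.3407 x 0.03860 = 0.01315 mol.
n(LiOH) added = 0.3081 x 0.02516 = 0.007752 mol, converting that many moles of C6H5COOH to C6H5COO-.
Remaining n(C6H5COOH) = 0.005399 mol; n(C6H5COO-) = 0.007752 mol.
By Henderson-Hasselbalch, pH = pKa + log([A^-]/[HA]) = 4.20 + log(0.007752/0.005399) = 4.20 + (+0.16) = 4.36.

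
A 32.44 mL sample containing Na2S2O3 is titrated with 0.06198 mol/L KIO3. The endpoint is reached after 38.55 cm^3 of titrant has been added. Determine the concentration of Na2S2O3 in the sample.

0.442 M

n(KIO3) = 0.06198 x 0.03855 = 0.002389 mol.
From the balanced equation, 1 mol KIO3 reacts with 6 mol Na2S2O3, so n(Na2S2O3) = 0.002389 x 6/1 = 0.01434 mol.
[Na2S2O3] = 0.01434 / 0.03244 L = 0.442 M.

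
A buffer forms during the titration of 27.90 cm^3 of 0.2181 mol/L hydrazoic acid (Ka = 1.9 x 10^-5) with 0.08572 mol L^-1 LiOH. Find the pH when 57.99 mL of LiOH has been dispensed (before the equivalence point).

Initial n(HN3) = 0.2181 x 0.02790 = 0.006085 mol.
n(LiOH) added = 0.08572 x 0.05799 = 0.004971 mol, converting that many moles of HN3 to N3-.
Remaining n(HN3) = 0.001114 mol; n(N3-) = 0.004971 mol.
By Henderson-Hasselbalch, pH = pKa + log([A^-]/[HA]) = 4.72 + log(0.004971/0.001114) = 4.72 + (+0.65) = 5.37.

5.37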